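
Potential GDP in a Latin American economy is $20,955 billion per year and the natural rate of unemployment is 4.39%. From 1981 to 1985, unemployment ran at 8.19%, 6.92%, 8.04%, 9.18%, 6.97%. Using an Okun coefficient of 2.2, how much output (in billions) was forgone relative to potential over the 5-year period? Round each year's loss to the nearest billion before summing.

Year 1981: gap = -2.2 × (8.19 - 4.39) = -8.36%, loss ≈ 20955 × 8.36/100 ≈ 1752.
Year 1982: gap = -2.2 × (6.92 - 4.39) = -5.566%, loss ≈ 20955 × 5.566/100 ≈ 1166.
Year 1983: gap = -2.2 × (8.04 - 4.39) = -8.03%, loss ≈ 20955 × 8.03/100 ≈ 1683.
Year 1984: gap = -2.2 × (9.18 - 4.39) = -10.538%, loss ≈ 20955 × 10.538/100 ≈ 2208.
Year 1985: gap = -2.2 × (6.97 - 4.39) = -5.676%, loss ≈ 20955 × 5.676/100 ≈ 1189.
Total lost output = 1752 + 1166 + 1683 + 2208 + 1189 = 7998 billion.

$7,998 billion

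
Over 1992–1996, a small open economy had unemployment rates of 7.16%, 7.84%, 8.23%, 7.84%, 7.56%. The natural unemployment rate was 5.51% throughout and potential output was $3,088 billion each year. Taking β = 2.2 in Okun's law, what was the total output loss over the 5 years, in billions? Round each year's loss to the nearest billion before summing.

$752 billion

Year 1992: gap = -2.2 × (7.16 - 5.51) = -3.63%, loss ≈ 3088 × 3.63/100 ≈ 112.
Year 1993: gap = -2.2 × (7.84 - 5.51) = -5.126%, loss ≈ 3088 × 5.126/100 ≈ 158.
Year 1994: gap = -2.2 × (8.23 - 5.51) = -5.984%, loss ≈ 3088 × 5.984/100 ≈ 185.
Year 1995: gap = -2.2 × (7.84 - 5.51) = -5.126%, loss ≈ 3088 × 5.126/100 ≈ 158.
Year 1996: gap = -2.2 × (7.56 - 5.51) = -4.51%, loss ≈ 3088 × 4.51/100 ≈ 139.
Total lost output = 112 + 158 + 185 + 158 + 139 = 752 billion.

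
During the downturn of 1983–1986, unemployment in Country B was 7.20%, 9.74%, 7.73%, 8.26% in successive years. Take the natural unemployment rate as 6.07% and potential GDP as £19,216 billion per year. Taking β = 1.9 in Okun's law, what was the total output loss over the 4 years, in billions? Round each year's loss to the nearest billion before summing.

Year 1983: gap = -1.9 × (7.2 - 6.07) = -2.147%, loss ≈ 19216 × 2.147/100 ≈ 413.
Year 1984: gap = -1.9 × (9.74 - 6.07) = -6.973%, loss ≈ 19216 × 6.973/100 ≈ 1340.
Year 1985: gap = -1.9 × (7.73 - 6.07) = -3.154%, loss ≈ 19216 × 3.154/100 ≈ 606.
Year 1986: gap = -1.9 × (8.26 - 6.07) = -4.161%, loss ≈ 19216 × 4.161/100 ≈ 800.
Total lost output = 413 + 1340 + 606 + 800 = 3159 billion.

£3,159 billion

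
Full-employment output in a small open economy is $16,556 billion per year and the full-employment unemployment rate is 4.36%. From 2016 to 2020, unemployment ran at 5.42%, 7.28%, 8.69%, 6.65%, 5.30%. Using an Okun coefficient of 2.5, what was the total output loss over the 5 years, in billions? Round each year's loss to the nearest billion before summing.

Year 2016: gap = -2.5 × (5.42 - 4.36) = -2.65%, loss ≈ 16556 × 2.65/100 ≈ 439.
Year 2017: gap = -2.5 × (7.28 - 4.36) = -7.3%, loss ≈ 16556 × 7.3/100 ≈ 1209.
Year 2018: gap = -2.5 × (8.69 - 4.36) = -10.825%, loss ≈ 16556 × 10.825/100 ≈ 1792.
Year 2019: gap = -2.5 × (6.65 - 4.36) = -5.725%, loss ≈ 16556 × 5.725/100 ≈ 948.
Year 2020: gap = -2.5 × (5.3 - 4.36) = -2.35%, loss ≈ 16556 × 2.35/100 ≈ 389.
Total lost output = 439 + 1209 + 1792 + 948 + 389 = 4777 billion.

$4,777 billion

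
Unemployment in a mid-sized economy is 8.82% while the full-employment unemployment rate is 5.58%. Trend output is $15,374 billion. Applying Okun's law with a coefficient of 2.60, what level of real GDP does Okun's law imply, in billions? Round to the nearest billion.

Unemployment gap = 8.82 - 5.58 = 3.24 points, so the output gap is -2.6 × 3.24 = -8.424%.
Actual GDP = 15374 × (1 - 8.424/100) = 15374 × 0.91576 ≈ 14079 billion.

$14,079 billion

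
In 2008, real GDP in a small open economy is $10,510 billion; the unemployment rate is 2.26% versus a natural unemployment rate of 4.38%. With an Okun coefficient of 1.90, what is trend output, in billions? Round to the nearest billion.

$10,103 billion

Unemployment gap = 2.26 - 4.38 = -2.12 points, so output gap = -1.9 × (-2.12) = 4.028%.
Since Y = Y* × (1 + gap/100), Y* = 10510/1.04028 ≈ 10103 billion.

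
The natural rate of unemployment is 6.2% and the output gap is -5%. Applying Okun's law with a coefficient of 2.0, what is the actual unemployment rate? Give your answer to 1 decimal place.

8.7%

From Okun's law, u - u* = -(output gap)/β = -(-5)/2.0 = 2.5 points.
So u = 6.2 + 2.5 = 8.7%.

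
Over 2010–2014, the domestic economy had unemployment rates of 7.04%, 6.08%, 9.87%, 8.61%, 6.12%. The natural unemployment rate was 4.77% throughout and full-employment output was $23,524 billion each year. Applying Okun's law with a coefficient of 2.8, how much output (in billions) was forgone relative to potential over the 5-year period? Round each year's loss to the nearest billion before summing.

$9,135 billion

Year 2010: gap = -2.8 × (7.04 - 4.77) = -6.356%, loss ≈ 23524 × 6.356/100 ≈ 1495.
Year 2011: gap = -2.8 × (6.08 - 4.77) = -3.668%, loss ≈ 23524 × 3.668/100 ≈ 863.
Year 2012: gap = -2.8 × (9.87 - 4.77) = -14.28%, loss ≈ 23524 × 14.28/100 ≈ 3359.
Year 2013: gap = -2.8 × (8.61 - 4.77) = -10.752%, loss ≈ 23524 × 10.752/100 ≈ 2529.
Year 2014: gap = -2.8 × (6.12 - 4.77) = -3.78%, loss ≈ 23524 × 3.78/100 ≈ 889.
Total lost output = 1495 + 863 + 3359 + 2529 + 889 = 9135 billion.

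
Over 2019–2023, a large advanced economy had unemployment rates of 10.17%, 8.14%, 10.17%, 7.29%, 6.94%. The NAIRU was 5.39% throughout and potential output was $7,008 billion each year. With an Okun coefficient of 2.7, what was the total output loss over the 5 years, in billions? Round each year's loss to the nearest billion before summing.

Year 2019: gap = -2.7 × (10.17 - 5.39) = -12.906%, loss ≈ 7008 × 12.906/100 ≈ 904.
Year 2020: gap = -2.7 × (8.14 - 5.39) = -7.425%, loss ≈ 7008 × 7.425/100 ≈ 520.
Year 2021: gap = -2.7 × (10.17 - 5.39) = -12.906%, loss ≈ 7008 × 12.906/100 ≈ 904.
Year 2022: gap = -2.7 × (7.29 - 5.39) = -5.13%, loss ≈ 7008 × 5.13/100 ≈ 360.
Year 2023: gap = -2.7 × (6.94 - 5.39) = -4.185%, loss ≈ 7008 × 4.185/100 ≈ 293.
Total lost output = 904 + 520 + 904 + 360 + 293 = 2981 billion.

$2,981 billion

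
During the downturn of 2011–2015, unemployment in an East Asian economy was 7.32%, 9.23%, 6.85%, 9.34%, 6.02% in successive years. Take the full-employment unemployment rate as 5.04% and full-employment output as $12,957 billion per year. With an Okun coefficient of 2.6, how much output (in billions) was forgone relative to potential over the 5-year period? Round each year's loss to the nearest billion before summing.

$4,569 billion

Year 2011: gap = -2.6 × (7.32 - 5.04) = -5.928%, loss ≈ 12957 × 5.928/100 ≈ 768.
Year 2012: gap = -2.6 × (9.23 - 5.04) = -10.894%, loss ≈ 12957 × 10.894/100 ≈ 1412.
Year 2013: gap = -2.6 × (6.85 - 5.04) = -4.706%, loss ≈ 12957 × 4.706/100 ≈ 610.
Year 2014: gap = -2.6 × (9.34 - 5.04) = -11.18%, loss ≈ 12957 × 11.18/100 ≈ 1449.
Year 2015: gap = -2.6 × (6.02 - 5.04) = -2.548%, loss ≈ 12957 × 2.548/100 ≈ 330.
Total lost output = 768 + 1412 + 610 + 1449 + 330 = 4569 billion.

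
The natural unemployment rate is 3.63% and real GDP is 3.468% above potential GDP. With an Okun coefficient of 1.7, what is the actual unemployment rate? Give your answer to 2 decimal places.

From Okun's law, u - u* = -(output gap)/β = -(3.468)/1.7 = -2.04 points.
So u = 3.63 - 2.04 = 1.59%.

1.59%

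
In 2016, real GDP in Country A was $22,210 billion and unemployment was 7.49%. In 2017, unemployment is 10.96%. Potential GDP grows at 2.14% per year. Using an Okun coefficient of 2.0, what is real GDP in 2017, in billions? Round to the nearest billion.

Δu = 10.96 - 7.49 = 3.47 points.
Okun's law (growth form): g_Y = g_Y* - β × Δu = 2.14 - 2.0 × (3.47) = 2.14 - 6.94 = -4.8%.
Real GDP in the next year = 22210 × (1 - 4.8/100) = 22210 × 0.952 ≈ 21144 billion.

$21,144 billion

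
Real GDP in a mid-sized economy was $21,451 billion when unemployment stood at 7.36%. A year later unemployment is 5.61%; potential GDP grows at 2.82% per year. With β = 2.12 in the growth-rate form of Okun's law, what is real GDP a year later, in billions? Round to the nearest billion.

$22,852 billion

Δu = 5.61 - 7.36 = -1.75 points.
Okun's law (growth form): g_Y = g_Y* - β × Δu = 2.82 - 2.12 × (-1.75) = 2.82 + 3.71 = 6.53%.
Real GDP in the next year = 21451 × (1 + 6.53/100) = 21451 × 1.0653 ≈ 22852 billion.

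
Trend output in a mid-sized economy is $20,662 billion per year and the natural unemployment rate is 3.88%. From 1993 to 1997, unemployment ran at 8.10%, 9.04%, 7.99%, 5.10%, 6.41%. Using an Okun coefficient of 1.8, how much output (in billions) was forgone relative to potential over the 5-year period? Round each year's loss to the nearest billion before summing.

Year 1993: gap = -1.8 × (8.1 - 3.88) = -7.596%, loss ≈ 20662 × 7.596/100 ≈ 1569.
Year 1994: gap = -1.8 × (9.04 - 3.88) = -9.288%, loss ≈ 20662 × 9.288/100 ≈ 1919.
Year 1995: gap = -1.8 × (7.99 - 3.88) = -7.398%, loss ≈ 20662 × 7.398/100 ≈ 1529.
Year 1996: gap = -1.8 × (5.1 - 3.88) = -2.196%, loss ≈ 20662 × 2.196/100 ≈ 454.
Year 1997: gap = -1.8 × (6.41 - 3.88) = -4.554%, loss ≈ 20662 × 4.554/100 ≈ 941.
Total lost output = 1569 + 1919 + 1529 + 454 + 941 = 6412 billion.

$6,412 billion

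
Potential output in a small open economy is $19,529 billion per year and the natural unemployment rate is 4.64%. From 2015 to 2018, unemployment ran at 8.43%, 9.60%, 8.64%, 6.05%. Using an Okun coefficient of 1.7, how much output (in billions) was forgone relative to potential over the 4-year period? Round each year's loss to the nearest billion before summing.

$4,701 billion

Year 2015: gap = -1.7 × (8.43 - 4.64) = -6.443%, loss ≈ 19529 × 6.443/100 ≈ 1258.
Year 2016: gap = -1.7 × (9.6 - 4.64) = -8.432%, loss ≈ 19529 × 8.432/100 ≈ 1647.
Year 2017: gap = -1.7 × (8.64 - 4.64) = -6.8%, loss ≈ 19529 × 6.8/100 ≈ 1328.
Year 2018: gap = -1.7 × (6.05 - 4.64) = -2.397%, loss ≈ 19529 × 2.397/100 ≈ 468.
Total lost output = 1258 + 1647 + 1328 + 468 = 4701 billion.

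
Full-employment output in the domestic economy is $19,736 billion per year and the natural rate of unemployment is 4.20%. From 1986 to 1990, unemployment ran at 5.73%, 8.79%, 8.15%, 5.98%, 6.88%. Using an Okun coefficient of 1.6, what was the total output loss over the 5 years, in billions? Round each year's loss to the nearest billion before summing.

$4,587 billion

Year 1986: gap = -1.6 × (5.73 - 4.2) = -2.448%, loss ≈ 19736 × 2.448/100 ≈ 483.
Year 1987: gap = -1.6 × (8.79 - 4.2) = -7.344%, loss ≈ 19736 × 7.344/100 ≈ 1449.
Year 1988: gap = -1.6 × (8.15 - 4.2) = -6.32%, loss ≈ 19736 × 6.32/100 ≈ 1247.
Year 1989: gap = -1.6 × (5.98 - 4.2) = -2.848%, loss ≈ 19736 × 2.848/100 ≈ 562.
Year 1990: gap = -1.6 × (6.88 - 4.2) = -4.288%, loss ≈ 19736 × 4.288/100 ≈ 846.
Total lost output = 483 + 1449 + 1247 + 562 + 846 = 4587 billion.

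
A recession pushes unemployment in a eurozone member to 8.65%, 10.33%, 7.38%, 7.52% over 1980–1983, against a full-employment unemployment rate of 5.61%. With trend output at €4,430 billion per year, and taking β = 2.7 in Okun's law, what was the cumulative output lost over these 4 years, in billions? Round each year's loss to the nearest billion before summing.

Year 1980: gap = -2.7 × (8.65 - 5.61) = -8.208%, loss ≈ 4430 × 8.208/100 ≈ 364.
Year 1981: gap = -2.7 × (10.33 - 5.61) = -12.744%, loss ≈ 4430 × 12.744/100 ≈ 565.
Year 1982: gap = -2.7 × (7.38 - 5.61) = -4.779%, loss ≈ 4430 × 4.779/100 ≈ 212.
Year 1983: gap = -2.7 × (7.52 - 5.61) = -5.157%, loss ≈ 4430 × 5.157/100 ≈ 228.
Total lost output = 364 + 565 + 212 + 228 = 1369 billion.

€1,369 billion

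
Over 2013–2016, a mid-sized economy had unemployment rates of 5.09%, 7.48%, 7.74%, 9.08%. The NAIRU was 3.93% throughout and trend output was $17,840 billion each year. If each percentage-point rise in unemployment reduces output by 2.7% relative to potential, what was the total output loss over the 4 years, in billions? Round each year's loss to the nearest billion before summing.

Year 2013: gap = -2.7 × (5.09 - 3.93) = -3.132%, loss ≈ 17840 × 3.132/100 ≈ 559.
Year 2014: gap = -2.7 × (7.48 - 3.93) = -9.585%, loss ≈ 17840 × 9.585/100 ≈ 1710.
Year 2015: gap = -2.7 × (7.74 - 3.93) = -10.287%, loss ≈ 17840 × 10.287/100 ≈ 1835.
Year 2016: gap = -2.7 × (9.08 - 3.93) = -13.905%, loss ≈ 17840 × 13.905/100 ≈ 2481.
Total lost output = 559 + 1710 + 1835 + 2481 = 6585 billion.

$6,585 billion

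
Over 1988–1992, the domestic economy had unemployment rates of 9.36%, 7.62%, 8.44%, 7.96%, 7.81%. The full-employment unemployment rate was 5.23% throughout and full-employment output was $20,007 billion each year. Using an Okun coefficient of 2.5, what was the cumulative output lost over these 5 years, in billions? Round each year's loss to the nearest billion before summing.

Year 1988: gap = -2.5 × (9.36 - 5.23) = -10.325%, loss ≈ 20007 × 10.325/100 ≈ 2066.
Year 1989: gap = -2.5 × (7.62 - 5.23) = -5.975%, loss ≈ 20007 × 5.975/100 ≈ 1195.
Year 1990: gap = -2.5 × (8.44 - 5.23) = -8.025%, loss ≈ 20007 × 8.025/100 ≈ 1606.
Year 1991: gap = -2.5 × (7.96 - 5.23) = -6.825%, loss ≈ 20007 × 6.825/100 ≈ 1365.
Year 1992: gap = -2.5 × (7.81 - 5.23) = -6.45%, loss ≈ 20007 × 6.45/100 ≈ 1290.
Total lost output = 2066 + 1195 + 1606 + 1365 + 1290 = 7522 billion.

$7,522 billion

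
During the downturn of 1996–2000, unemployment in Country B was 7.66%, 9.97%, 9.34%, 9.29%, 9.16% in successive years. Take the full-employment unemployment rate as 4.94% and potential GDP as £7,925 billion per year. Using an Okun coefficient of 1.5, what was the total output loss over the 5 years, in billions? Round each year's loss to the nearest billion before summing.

Year 1996: gap = -1.5 × (7.66 - 4.94) = -4.08%, loss ≈ 7925 × 4.08/100 ≈ 323.
Year 1997: gap = -1.5 × (9.97 - 4.94) = -7.545%, loss ≈ 7925 × 7.545/100 ≈ 598.
Year 1998: gap = -1.5 × (9.34 - 4.94) = -6.6%, loss ≈ 7925 × 6.6/100 ≈ 523.
Year 1999: gap = -1.5 × (9.29 - 4.94) = -6.525%, loss ≈ 7925 × 6.525/100 ≈ 517.
Year 2000: gap = -1.5 × (9.16 - 4.94) = -6.33%, loss ≈ 7925 × 6.33/100 ≈ 502.
Total lost output = 323 + 598 + 523 + 517 + 502 = 2463 billion.

£2,463 billion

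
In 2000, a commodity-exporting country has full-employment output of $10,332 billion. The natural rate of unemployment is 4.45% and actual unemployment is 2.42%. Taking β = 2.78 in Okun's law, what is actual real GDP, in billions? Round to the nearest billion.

$10,915 billion

Unemployment gap = 2.42 - 4.45 = -2.03 points, so the output gap is -2.78 × (-2.03) = 5.6434%.
Actual GDP = 10332 × (1 + 5.6434/100) = 10332 × 1.056434 ≈ 10915 billion.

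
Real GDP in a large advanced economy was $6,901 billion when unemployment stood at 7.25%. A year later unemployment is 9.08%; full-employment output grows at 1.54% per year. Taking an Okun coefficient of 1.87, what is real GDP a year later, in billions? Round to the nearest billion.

$6,771 billion

Δu = 9.08 - 7.25 = 1.83 points.
Okun's law (growth form): g_Y = g_Y* - β × Δu = 1.54 - 1.87 × (1.83) = 1.54 - 3.4221 = -1.8821%.
Real GDP in the next year = 6901 × (1 - 1.8821/100) = 6901 × 0.981179 ≈ 6771 billion.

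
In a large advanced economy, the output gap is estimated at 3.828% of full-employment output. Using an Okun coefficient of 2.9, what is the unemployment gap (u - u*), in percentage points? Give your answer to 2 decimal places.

Okun's law: output gap = -β × (u - u*), so u - u* = -(output gap)/β.
u - u* = -(3.828)/2.9 = -1.32 percentage points.

-1.32 percentage points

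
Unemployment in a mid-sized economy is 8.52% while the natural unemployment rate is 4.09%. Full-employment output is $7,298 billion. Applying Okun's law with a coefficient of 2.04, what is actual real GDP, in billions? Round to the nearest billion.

$6,638 billion

Unemployment gap = 8.52 - 4.09 = 4.43 points, so the output gap is -2.04 × 4.43 = -9.0372%.
Actual GDP = 7298 × (1 - 9.0372/100) = 7298 × 0.909628 ≈ 6638 billion.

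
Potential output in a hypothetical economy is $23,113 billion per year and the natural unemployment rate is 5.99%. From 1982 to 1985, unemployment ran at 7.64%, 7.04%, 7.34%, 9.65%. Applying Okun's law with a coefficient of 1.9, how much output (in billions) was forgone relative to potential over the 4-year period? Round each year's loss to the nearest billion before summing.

Year 1982: gap = -1.9 × (7.64 - 5.99) = -3.135%, loss ≈ 23113 × 3.135/100 ≈ 725.
Year 1983: gap = -1.9 × (7.04 - 5.99) = -1.995%, loss ≈ 23113 × 1.995/100 ≈ 461.
Year 1984: gap = -1.9 × (7.34 - 5.99) = -2.565%, loss ≈ 23113 × 2.565/100 ≈ 593.
Year 1985: gap = -1.9 × (9.65 - 5.99) = -6.954%, loss ≈ 23113 × 6.954/100 ≈ 1607.
Total lost output = 725 + 461 + 593 + 1607 = 3386 billion.

$3,386 billion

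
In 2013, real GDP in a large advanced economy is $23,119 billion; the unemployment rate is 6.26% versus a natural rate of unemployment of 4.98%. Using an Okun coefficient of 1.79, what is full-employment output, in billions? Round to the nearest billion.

Unemployment gap = 6.26 - 4.98 = 1.28 points, so output gap = -1.79 × 1.28 = -2.2912%.
Since Y = Y* × (1 + gap/100), Y* = 23119/0.977088 ≈ 23661 billion.

$23,661 billion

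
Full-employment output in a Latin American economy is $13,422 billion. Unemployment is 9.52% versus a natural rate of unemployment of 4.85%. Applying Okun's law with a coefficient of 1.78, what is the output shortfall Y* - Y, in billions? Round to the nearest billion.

Output gap = -1.78 × (9.52 - 4.85) = -1.78 × 4.67 = -8.3126%.
Actual GDP ≈ 13422 × 0.916874 ≈ 12306 billion, so the shortfall is 13422 - 12306 = 1116 billion.

$1,116 billion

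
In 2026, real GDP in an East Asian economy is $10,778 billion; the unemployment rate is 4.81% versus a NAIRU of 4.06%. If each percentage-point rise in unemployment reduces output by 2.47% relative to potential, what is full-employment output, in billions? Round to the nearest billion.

$10,981 billion

Unemployment gap = 4.81 - 4.06 = 0.75 points, so output gap = -2.47 × 0.75 = -1.8525%.
Since Y = Y* × (1 + gap/100), Y* = 10778/0.981475 ≈ 10981 billion.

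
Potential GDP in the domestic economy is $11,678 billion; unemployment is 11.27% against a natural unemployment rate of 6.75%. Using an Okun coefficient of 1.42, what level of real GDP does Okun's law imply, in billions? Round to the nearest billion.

Unemployment gap = 11.27 - 6.75 = 4.52 points, so the output gap is -1.42 × 4.52 = -6.4184%.
Actual GDP = 11678 × (1 - 6.4184/100) = 11678 × 0.935816 ≈ 10928 billion.

$10,928 billion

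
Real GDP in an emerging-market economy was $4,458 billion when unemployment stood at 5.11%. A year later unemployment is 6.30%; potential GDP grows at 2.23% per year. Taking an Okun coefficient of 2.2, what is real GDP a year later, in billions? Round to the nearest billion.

$4,441 billion

Δu = 6.3 - 5.11 = 1.19 points.
Okun's law (growth form): g_Y = g_Y* - β × Δu = 2.23 - 2.2 × (1.19) = 2.23 - 2.618 = -0.388%.
Real GDP in the next year = 4458 × (1 - 0.388/100) = 4458 × 0.99612 ≈ 4441 billion.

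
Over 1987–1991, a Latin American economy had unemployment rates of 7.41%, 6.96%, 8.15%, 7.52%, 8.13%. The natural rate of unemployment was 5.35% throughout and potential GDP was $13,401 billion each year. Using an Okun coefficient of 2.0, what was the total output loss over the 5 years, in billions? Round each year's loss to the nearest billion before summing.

$3,061 billion

Year 1987: gap = -2.0 × (7.41 - 5.35) = -4.12%, loss ≈ 13401 × 4.12/100 ≈ 552.
Year 1988: gap = -2.0 × (6.96 - 5.35) = -3.22%, loss ≈ 13401 × 3.22/100 ≈ 432.
Year 1989: gap = -2.0 × (8.15 - 5.35) = -5.6%, loss ≈ 13401 × 5.6/100 ≈ 750.
Year 1990: gap = -2.0 × (7.52 - 5.35) = -4.34%, loss ≈ 13401 × 4.34/100 ≈ 582.
Year 1991: gap = -2.0 × (8.13 - 5.35) = -5.56%, loss ≈ 13401 × 5.56/100 ≈ 745.
Total lost output = 552 + 432 + 750 + 582 + 745 = 3061 billion.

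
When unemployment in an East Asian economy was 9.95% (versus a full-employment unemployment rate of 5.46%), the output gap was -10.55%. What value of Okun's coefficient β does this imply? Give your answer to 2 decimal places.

Okun's law: output gap = -β × (u - u*).
-10.55 = -β × (9.95 - 5.46) = -β × 4.49, so β = 10.55/4.49 = 2.35.

β ≈ 2.35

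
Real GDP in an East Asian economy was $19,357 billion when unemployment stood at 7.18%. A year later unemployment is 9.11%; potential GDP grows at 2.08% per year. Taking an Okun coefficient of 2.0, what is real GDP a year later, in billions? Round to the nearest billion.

$19,012 billion

Δu = 9.11 - 7.18 = 1.93 points.
Okun's law (growth form): g_Y = g_Y* - β × Δu = 2.08 - 2.0 × (1.93) = 2.08 - 3.86 = -1.78%.
Real GDP in the next year = 19357 × (1 - 1.78/100) = 19357 × 0.9822 ≈ 19012 billion.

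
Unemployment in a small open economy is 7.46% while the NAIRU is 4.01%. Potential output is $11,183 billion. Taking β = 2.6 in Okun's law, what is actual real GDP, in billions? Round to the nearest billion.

Unemployment gap = 7.46 - 4.01 = 3.45 points, so the output gap is -2.6 × 3.45 = -8.97%.
Actual GDP = 11183 × (1 - 8.97/100) = 11183 × 0.9103 ≈ 10180 billion.

$10,180 billion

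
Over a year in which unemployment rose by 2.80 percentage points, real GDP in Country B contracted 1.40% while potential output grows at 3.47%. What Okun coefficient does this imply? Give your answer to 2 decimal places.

β ≈ 1.74

Growth form: g_Y = g_Y* - β × Δu, so β = (g_Y* - g_Y)/Δu.
β = (3.47 + 1.4)/2.80 = 4.87/2.80 = 1.74.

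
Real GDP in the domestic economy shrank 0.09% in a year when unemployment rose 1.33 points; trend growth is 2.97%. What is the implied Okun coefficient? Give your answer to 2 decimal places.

β ≈ 2.30

Growth form: g_Y = g_Y* - β × Δu, so β = (g_Y* - g_Y)/Δu.
β = (2.97 + 0.09)/1.33 = 3.06/1.33 = 2.30.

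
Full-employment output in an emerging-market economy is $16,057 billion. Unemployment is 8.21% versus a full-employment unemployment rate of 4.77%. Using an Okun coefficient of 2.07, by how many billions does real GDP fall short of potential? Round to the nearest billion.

Output gap = -2.07 × (8.21 - 4.77) = -2.07 × 3.44 = -7.1208%.
Actual GDP ≈ 16057 × 0.928792 ≈ 14914 billion, so the shortfall is 16057 - 14914 = 1143 billion.

$1,143 billion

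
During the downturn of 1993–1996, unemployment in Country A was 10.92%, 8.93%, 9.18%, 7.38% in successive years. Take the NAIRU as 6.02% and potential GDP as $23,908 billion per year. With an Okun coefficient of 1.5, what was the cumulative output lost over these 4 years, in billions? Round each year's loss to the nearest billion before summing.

Year 1993: gap = -1.5 × (10.92 - 6.02) = -7.35%, loss ≈ 23908 × 7.35/100 ≈ 1757.
Year 1994: gap = -1.5 × (8.93 - 6.02) = -4.365%, loss ≈ 23908 × 4.365/100 ≈ 1044.
Year 1995: gap = -1.5 × (9.18 - 6.02) = -4.74%, loss ≈ 23908 × 4.74/100 ≈ 1133.
Year 1996: gap = -1.5 × (7.38 - 6.02) = -2.04%, loss ≈ 23908 × 2.04/100 ≈ 488.
Total lost output = 1757 + 1044 + 1133 + 488 = 4422 billion.

$4,422 billion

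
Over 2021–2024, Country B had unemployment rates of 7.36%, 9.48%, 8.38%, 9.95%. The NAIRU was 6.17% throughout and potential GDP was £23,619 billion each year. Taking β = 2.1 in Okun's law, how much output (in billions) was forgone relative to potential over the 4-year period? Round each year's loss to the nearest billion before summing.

£5,203 billion

Year 2021: gap = -2.1 × (7.36 - 6.17) = -2.499%, loss ≈ 23619 × 2.499/100 ≈ 590.
Year 2022: gap = -2.1 × (9.48 - 6.17) = -6.951%, loss ≈ 23619 × 6.951/100 ≈ 1642.
Year 2023: gap = -2.1 × (8.38 - 6.17) = -4.641%, loss ≈ 23619 × 4.641/100 ≈ 1096.
Year 2024: gap = -2.1 × (9.95 - 6.17) = -7.938%, loss ≈ 23619 × 7.938/100 ≈ 1875.
Total lost output = 590 + 1642 + 1096 + 1875 = 5203 billion.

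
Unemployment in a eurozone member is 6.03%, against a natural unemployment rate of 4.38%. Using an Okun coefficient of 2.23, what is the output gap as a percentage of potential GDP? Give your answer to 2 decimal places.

The unemployment gap is 6.03 - 4.38 = 1.65 percentage points.
Okun's law gives an output gap of -2.23 × 1.65 = -3.6795%, i.e. 3.68% below potential.

-3.68%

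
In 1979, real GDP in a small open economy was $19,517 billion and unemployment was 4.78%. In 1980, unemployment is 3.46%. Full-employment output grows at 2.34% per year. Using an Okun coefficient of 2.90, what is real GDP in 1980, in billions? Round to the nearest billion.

Δu = 3.46 - 4.78 = -1.32 points.
Okun's law (growth form): g_Y = g_Y* - β × Δu = 2.34 - 2.90 × (-1.32) = 2.34 + 3.828 = 6.168%.
Real GDP in the next year = 19517 × (1 + 6.168/100) = 19517 × 1.06168 ≈ 20721 billion.

$20,721 billion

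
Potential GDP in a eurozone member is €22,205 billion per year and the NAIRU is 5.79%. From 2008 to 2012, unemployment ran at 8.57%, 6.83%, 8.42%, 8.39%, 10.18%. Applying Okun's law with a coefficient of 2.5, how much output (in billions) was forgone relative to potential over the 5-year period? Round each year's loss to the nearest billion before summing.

€7,460 billion

Year 2008: gap = -2.5 × (8.57 - 5.79) = -6.95%, loss ≈ 22205 × 6.95/100 ≈ 1543.
Year 2009: gap = -2.5 × (6.83 - 5.79) = -2.6%, loss ≈ 22205 × 2.6/100 ≈ 577.
Year 2010: gap = -2.5 × (8.42 - 5.79) = -6.575%, loss ≈ 22205 × 6.575/100 ≈ 1460.
Year 2011: gap = -2.5 × (8.39 - 5.79) = -6.5%, loss ≈ 22205 × 6.5/100 ≈ 1443.
Year 2012: gap = -2.5 × (10.18 - 5.79) = -10.975%, loss ≈ 22205 × 10.975/100 ≈ 2437.
Total lost output = 1543 + 577 + 1460 + 1443 + 2437 = 7460 billion.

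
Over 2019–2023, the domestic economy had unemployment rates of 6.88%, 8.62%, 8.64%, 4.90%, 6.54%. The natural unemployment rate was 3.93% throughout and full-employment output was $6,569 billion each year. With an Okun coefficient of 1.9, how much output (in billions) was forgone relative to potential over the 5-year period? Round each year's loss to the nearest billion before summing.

Year 2019: gap = -1.9 × (6.88 - 3.93) = -5.605%, loss ≈ 6569 × 5.605/100 ≈ 368.
Year 2020: gap = -1.9 × (8.62 - 3.93) = -8.911%, loss ≈ 6569 × 8.911/100 ≈ 585.
Year 2021: gap = -1.9 × (8.64 - 3.93) = -8.949%, loss ≈ 6569 × 8.949/100 ≈ 588.
Year 2022: gap = -1.9 × (4.9 - 3.93) = -1.843%, loss ≈ 6569 × 1.843/100 ≈ 121.
Year 2023: gap = -1.9 × (6.54 - 3.93) = -4.959%, loss ≈ 6569 × 4.959/100 ≈ 326.
Total lost output = 368 + 585 + 588 + 121 + 326 = 1988 billion.

$1,988 billion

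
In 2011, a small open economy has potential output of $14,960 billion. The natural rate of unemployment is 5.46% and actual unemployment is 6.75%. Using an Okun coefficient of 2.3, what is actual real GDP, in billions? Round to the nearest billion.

Unemployment gap = 6.75 - 5.46 = 1.29 points, so the output gap is -2.3 × 1.29 = -2.967%.
Actual GDP = 14960 × (1 - 2.967/100) = 14960 × 0.97033 ≈ 14516 billion.

$14,516 billion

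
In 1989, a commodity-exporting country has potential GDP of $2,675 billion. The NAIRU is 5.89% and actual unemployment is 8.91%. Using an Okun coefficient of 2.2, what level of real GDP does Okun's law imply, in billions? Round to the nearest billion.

$2,497 billion

Unemployment gap = 8.91 - 5.89 = 3.02 points, so the output gap is -2.2 × 3.02 = -6.644%.
Actual GDP = 2675 × (1 - 6.644/100) = 2675 × 0.93356 ≈ 2497 billion.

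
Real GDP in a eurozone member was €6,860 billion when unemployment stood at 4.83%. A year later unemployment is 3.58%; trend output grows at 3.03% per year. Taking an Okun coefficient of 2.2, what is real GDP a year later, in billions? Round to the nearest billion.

€7,257 billion

Δu = 3.58 - 4.83 = -1.25 points.
Okun's law (growth form): g_Y = g_Y* - β × Δu = 3.03 - 2.2 × (-1.25) = 3.03 + 2.75 = 5.78%.
Real GDP in the next year = 6860 × (1 + 5.78/100) = 6860 × 1.0578 ≈ 7257 billion.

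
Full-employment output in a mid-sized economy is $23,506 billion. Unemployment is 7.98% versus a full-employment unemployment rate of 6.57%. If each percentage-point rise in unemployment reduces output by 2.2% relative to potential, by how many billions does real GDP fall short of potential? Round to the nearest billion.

$729 billion

Output gap = -2.2 × (7.98 - 6.57) = -2.2 × 1.41 = -3.102%.
Actual GDP ≈ 23506 × 0.96898 ≈ 22777 billion, so the shortfall is 23506 - 22777 = 729 billion.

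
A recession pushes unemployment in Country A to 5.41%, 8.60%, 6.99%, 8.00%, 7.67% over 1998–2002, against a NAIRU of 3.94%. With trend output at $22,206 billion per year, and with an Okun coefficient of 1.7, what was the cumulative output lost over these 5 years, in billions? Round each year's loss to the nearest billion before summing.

$6,406 billion

Year 1998: gap = -1.7 × (5.41 - 3.94) = -2.499%, loss ≈ 22206 × 2.499/100 ≈ 555.
Year 1999: gap = -1.7 × (8.6 - 3.94) = -7.922%, loss ≈ 22206 × 7.922/100 ≈ 1759.
Year 2000: gap = -1.7 × (6.99 - 3.94) = -5.185%, loss ≈ 22206 × 5.185/100 ≈ 1151.
Year 2001: gap = -1.7 × (8 - 3.94) = -6.902%, loss ≈ 22206 × 6.902/100 ≈ 1533.
Year 2002: gap = -1.7 × (7.67 - 3.94) = -6.341%, loss ≈ 22206 × 6.341/100 ≈ 1408.
Total lost output = 555 + 1759 + 1151 + 1533 + 1408 = 6406 billion.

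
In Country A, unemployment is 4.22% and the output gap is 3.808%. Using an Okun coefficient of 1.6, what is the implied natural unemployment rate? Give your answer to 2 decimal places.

From Okun's law, u - u* = -(output gap)/β = -(3.808)/1.6 = -2.38 points.
So u* = 4.22 + 2.38 = 6.60%.

6.60%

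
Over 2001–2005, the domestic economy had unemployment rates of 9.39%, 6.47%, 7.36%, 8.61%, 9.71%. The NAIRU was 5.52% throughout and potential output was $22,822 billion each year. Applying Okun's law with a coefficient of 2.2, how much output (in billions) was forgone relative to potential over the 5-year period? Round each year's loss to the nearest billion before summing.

$6,999 billion

Year 2001: gap = -2.2 × (9.39 - 5.52) = -8.514%, loss ≈ 22822 × 8.514/100 ≈ 1943.
Year 2002: gap = -2.2 × (6.47 - 5.52) = -2.09%, loss ≈ 22822 × 2.09/100 ≈ 477.
Year 2003: gap = -2.2 × (7.36 - 5.52) = -4.048%, loss ≈ 22822 × 4.048/100 ≈ 924.
Year 2004: gap = -2.2 × (8.61 - 5.52) = -6.798%, loss ≈ 22822 × 6.798/100 ≈ 1551.
Year 2005: gap = -2.2 × (9.71 - 5.52) = -9.218%, loss ≈ 22822 × 9.218/100 ≈ 2104.
Total lost output = 1943 + 477 + 924 + 1551 + 2104 = 6999 billion.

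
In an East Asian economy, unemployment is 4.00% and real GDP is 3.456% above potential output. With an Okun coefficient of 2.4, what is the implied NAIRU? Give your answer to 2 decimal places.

5.44%

From Okun's law, u - u* = -(output gap)/β = -(3.456)/2.4 = -1.44 points.
So u* = 4 + 1.44 = 5.44%.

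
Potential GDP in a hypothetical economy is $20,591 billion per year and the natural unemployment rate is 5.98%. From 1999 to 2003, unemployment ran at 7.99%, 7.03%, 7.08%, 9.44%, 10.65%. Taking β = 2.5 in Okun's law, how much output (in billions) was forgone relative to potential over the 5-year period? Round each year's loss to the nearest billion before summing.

$6,327 billion

Year 1999: gap = -2.5 × (7.99 - 5.98) = -5.025%, loss ≈ 20591 × 5.025/100 ≈ 1035.
Year 2000: gap = -2.5 × (7.03 - 5.98) = -2.625%, loss ≈ 20591 × 2.625/100 ≈ 541.
Year 2001: gap = -2.5 × (7.08 - 5.98) = -2.75%, loss ≈ 20591 × 2.75/100 ≈ 566.
Year 2002: gap = -2.5 × (9.44 - 5.98) = -8.65%, loss ≈ 20591 × 8.65/100 ≈ 1781.
Year 2003: gap = -2.5 × (10.65 - 5.98) = -11.675%, loss ≈ 20591 × 11.675/100 ≈ 2404.
Total lost output = 1035 + 541 + 566 + 1781 + 2404 = 6327 billion.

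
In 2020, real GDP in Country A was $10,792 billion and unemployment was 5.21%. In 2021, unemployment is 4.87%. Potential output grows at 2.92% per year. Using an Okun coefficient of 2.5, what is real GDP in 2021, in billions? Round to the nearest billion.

$11,199 billion

Δu = 4.87 - 5.21 = -0.34 points.
Okun's law (growth form): g_Y = g_Y* - β × Δu = 2.92 - 2.5 × (-0.34) = 2.92 + 0.85 = 3.77%.
Real GDP in the next year = 10792 × (1 + 3.77/100) = 10792 × 1.0377 ≈ 11199 billion.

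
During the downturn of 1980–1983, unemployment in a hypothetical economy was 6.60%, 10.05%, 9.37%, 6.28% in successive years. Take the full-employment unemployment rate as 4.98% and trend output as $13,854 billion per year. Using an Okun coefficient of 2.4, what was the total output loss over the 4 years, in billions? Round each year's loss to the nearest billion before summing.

Year 1980: gap = -2.4 × (6.6 - 4.98) = -3.888%, loss ≈ 13854 × 3.888/100 ≈ 539.
Year 1981: gap = -2.4 × (10.05 - 4.98) = -12.168%, loss ≈ 13854 × 12.168/100 ≈ 1686.
Year 1982: gap = -2.4 × (9.37 - 4.98) = -10.536%, loss ≈ 13854 × 10.536/100 ≈ 1460.
Year 1983: gap = -2.4 × (6.28 - 4.98) = -3.12%, loss ≈ 13854 × 3.12/100 ≈ 432.
Total lost output = 539 + 1686 + 1460 + 432 = 4117 billion.

$4,117 billion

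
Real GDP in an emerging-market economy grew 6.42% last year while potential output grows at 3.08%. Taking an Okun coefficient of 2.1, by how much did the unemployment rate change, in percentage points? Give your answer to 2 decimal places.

Growth-rate Okun's law: g_Y = g_Y* - β × Δu, so Δu = (g_Y* - g_Y)/β.
Δu = (3.08 - 6.42)/2.1 = -3.34/2.1 = -1.59 percentage points.

-1.59 percentage points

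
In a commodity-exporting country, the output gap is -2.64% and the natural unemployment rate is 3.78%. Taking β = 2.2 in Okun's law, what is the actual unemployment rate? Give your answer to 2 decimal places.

4.98%

From Okun's law, u - u* = -(output gap)/β = -(-2.64)/2.2 = 1.2 points.
So u = 3.78 + 1.2 = 4.98%.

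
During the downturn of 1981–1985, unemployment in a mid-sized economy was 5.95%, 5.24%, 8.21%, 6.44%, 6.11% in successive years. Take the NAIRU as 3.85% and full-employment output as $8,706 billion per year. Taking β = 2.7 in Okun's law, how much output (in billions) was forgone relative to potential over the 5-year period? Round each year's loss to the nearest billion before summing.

$2,986 billion

Year 1981: gap = -2.7 × (5.95 - 3.85) = -5.67%, loss ≈ 8706 × 5.67/100 ≈ 494.
Year 1982: gap = -2.7 × (5.24 - 3.85) = -3.753%, loss ≈ 8706 × 3.753/100 ≈ 327.
Year 1983: gap = -2.7 × (8.21 - 3.85) = -11.772%, loss ≈ 8706 × 11.772/100 ≈ 1025.
Year 1984: gap = -2.7 × (6.44 - 3.85) = -6.993%, loss ≈ 8706 × 6.993/100 ≈ 609.
Year 1985: gap = -2.7 × (6.11 - 3.85) = -6.102%, loss ≈ 8706 × 6.102/100 ≈ 531.
Total lost output = 494 + 327 + 1025 + 609 + 531 = 2986 billion.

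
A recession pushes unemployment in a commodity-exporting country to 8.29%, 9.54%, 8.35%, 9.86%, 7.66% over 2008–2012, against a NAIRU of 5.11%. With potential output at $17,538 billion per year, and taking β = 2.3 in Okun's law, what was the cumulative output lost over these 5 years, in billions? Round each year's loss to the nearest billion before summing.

Year 2008: gap = -2.3 × (8.29 - 5.11) = -7.314%, loss ≈ 17538 × 7.314/100 ≈ 1283.
Year 2009: gap = -2.3 × (9.54 - 5.11) = -10.189%, loss ≈ 17538 × 10.189/100 ≈ 1787.
Year 2010: gap = -2.3 × (8.35 - 5.11) = -7.452%, loss ≈ 17538 × 7.452/100 ≈ 1307.
Year 2011: gap = -2.3 × (9.86 - 5.11) = -10.925%, loss ≈ 17538 × 10.925/100 ≈ 1916.
Year 2012: gap = -2.3 × (7.66 - 5.11) = -5.865%, loss ≈ 17538 × 5.865/100 ≈ 1029.
Total lost output = 1283 + 1787 + 1307 + 1916 + 1029 = 7322 billion.

$7,322 billion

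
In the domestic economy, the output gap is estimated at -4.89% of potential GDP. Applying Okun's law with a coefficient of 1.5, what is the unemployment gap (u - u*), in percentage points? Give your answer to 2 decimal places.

Okun's law: output gap = -β × (u - u*), so u - u* = -(output gap)/β.
u - u* = -(-4.89)/1.5 = 3.26 percentage points.

3.26 percentage points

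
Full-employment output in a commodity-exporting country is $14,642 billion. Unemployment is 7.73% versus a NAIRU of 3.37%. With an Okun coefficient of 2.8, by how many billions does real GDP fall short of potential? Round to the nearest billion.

$1,787 billion

Output gap = -2.8 × (7.73 - 3.37) = -2.8 × 4.36 = -12.208%.
Actual GDP ≈ 14642 × 0.87792 ≈ 12855 billion, so the shortfall is 14642 - 12855 = 1787 billion.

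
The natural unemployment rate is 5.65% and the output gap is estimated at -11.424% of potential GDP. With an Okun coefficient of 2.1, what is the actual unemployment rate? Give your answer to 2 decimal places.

From Okun's law, u - u* = -(output gap)/β = -(-11.424)/2.1 = 5.44 points.
So u = 5.65 + 5.44 = 11.09%.

11.09%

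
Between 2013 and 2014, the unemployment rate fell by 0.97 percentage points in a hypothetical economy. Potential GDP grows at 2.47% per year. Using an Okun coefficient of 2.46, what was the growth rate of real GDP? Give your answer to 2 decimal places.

Growth-rate Okun's law: g_Y = g_Y* - β × Δu.
g_Y = 2.47 - 2.46 × (-0.97) = 2.47 + 2.3862 = 4.8562%, i.e. 4.86% to 2 d.p.

4.86%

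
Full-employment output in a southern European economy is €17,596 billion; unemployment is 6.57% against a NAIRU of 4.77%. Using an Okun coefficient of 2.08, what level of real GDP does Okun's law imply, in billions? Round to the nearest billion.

€16,937 billion

Unemployment gap = 6.57 - 4.77 = 1.8 points, so the output gap is -2.08 × 1.8 = -3.744%.
Actual GDP = 17596 × (1 - 3.744/100) = 17596 × 0.96256 ≈ 16937 billion.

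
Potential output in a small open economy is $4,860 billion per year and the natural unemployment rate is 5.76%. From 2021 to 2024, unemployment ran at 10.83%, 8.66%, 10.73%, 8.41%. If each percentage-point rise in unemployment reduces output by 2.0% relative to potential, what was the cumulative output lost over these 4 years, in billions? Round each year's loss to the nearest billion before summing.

Year 2021: gap = -2.0 × (10.83 - 5.76) = -10.14%, loss ≈ 4860 × 10.14/100 ≈ 493.
Year 2022: gap = -2.0 × (8.66 - 5.76) = -5.8%, loss ≈ 4860 × 5.8/100 ≈ 282.
Year 2023: gap = -2.0 × (10.73 - 5.76) = -9.94%, loss ≈ 4860 × 9.94/100 ≈ 483.
Year 2024: gap = -2.0 × (8.41 - 5.76) = -5.3%, loss ≈ 4860 × 5.3/100 ≈ 258.
Total lost output = 493 + 282 + 483 + 258 = 1516 billion.

$1,516 billion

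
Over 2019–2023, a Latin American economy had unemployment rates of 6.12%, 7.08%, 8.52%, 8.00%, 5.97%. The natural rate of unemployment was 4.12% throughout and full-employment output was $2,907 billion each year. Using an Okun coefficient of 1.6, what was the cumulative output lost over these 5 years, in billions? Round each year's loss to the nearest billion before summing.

$702 billion

Year 2019: gap = -1.6 × (6.12 - 4.12) = -3.2%, loss ≈ 2907 × 3.2/100 ≈ 93.
Year 2020: gap = -1.6 × (7.08 - 4.12) = -4.736%, loss ≈ 2907 × 4.736/100 ≈ 138.
Year 2021: gap = -1.6 × (8.52 - 4.12) = -7.04%, loss ≈ 2907 × 7.04/100 ≈ 205.
Year 2022: gap = -1.6 × (8 - 4.12) = -6.208%, loss ≈ 2907 × 6.208/100 ≈ 180.
Year 2023: gap = -1.6 × (5.97 - 4.12) = -2.96%, loss ≈ 2907 × 2.96/100 ≈ 86.
Total lost output = 93 + 138 + 205 + 180 + 86 = 702 billion.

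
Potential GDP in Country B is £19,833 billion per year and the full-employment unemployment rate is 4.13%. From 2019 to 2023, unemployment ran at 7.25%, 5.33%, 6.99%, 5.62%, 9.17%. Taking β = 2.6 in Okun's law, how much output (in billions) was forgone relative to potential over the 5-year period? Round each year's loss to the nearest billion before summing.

Year 2019: gap = -2.6 × (7.25 - 4.13) = -8.112%, loss ≈ 19833 × 8.112/100 ≈ 1609.
Year 2020: gap = -2.6 × (5.33 - 4.13) = -3.12%, loss ≈ 19833 × 3.12/100 ≈ 619.
Year 2021: gap = -2.6 × (6.99 - 4.13) = -7.436%, loss ≈ 19833 × 7.436/100 ≈ 1475.
Year 2022: gap = -2.6 × (5.62 - 4.13) = -3.874%, loss ≈ 19833 × 3.874/100 ≈ 768.
Year 2023: gap = -2.6 × (9.17 - 4.13) = -13.104%, loss ≈ 19833 × 13.104/100 ≈ 2599.
Total lost output = 1609 + 619 + 1475 + 768 + 2599 = 7070 billion.

£7,070 billion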